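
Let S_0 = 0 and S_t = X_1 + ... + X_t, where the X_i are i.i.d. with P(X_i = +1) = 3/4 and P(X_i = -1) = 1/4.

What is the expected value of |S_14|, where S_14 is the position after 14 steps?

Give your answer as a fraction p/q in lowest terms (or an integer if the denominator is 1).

S_14 takes values m ≡ 0 (mod 2) with |m| ≤ 14; P(S_14=m) = C(14,(14+m)/2) · (3/4)^((14+m)/2) · (1/4)^((14-m)/2).
Distribution: P(S=-14)=1/268435456, P(S=-12)=21/134217728, P(S=-10)=819/268435456, P(S=-8)=2457/67108864, P(S=-6)=81081/268435456, P(S=-4)=243243/134217728, P(S=-2)=2189187/268435456, P(S=0)=938223/33554432, P(S=2)=19702683/268435456, P(S=4)=19702683/134217728, P(S=6)=59108049/268435456, P(S=8)=16120377/67108864, P(S=10)=48361131/268435456, P(S=12)=11160261/134217728, P(S=14)=4782969/268435456
E[|S_14|] = Σ_m |m|·P(S_14=m) = 118302779/16777216

Answer: 118302779/16777216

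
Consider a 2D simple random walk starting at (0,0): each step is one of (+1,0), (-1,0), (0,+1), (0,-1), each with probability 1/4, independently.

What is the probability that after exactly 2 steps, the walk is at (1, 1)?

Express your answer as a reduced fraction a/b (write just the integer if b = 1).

Let h be the number of horizontal steps (so 2-h are vertical). To end at (1,1) need (h+1)/2 right-steps and ((2-h)+1)/2 up-steps.
Sum over h with 1 ≤ h ≤ 1, h ≡ 1 (mod 2), 2-h ≡ 1 (mod 2):
h=1: C(2,1)·C(1,1)·C(1,1) = 2·1·1 = 2
Total favorable: 2
Total paths: 4^2 = 16
P = 2/16 = 1/8

Answer: 1/8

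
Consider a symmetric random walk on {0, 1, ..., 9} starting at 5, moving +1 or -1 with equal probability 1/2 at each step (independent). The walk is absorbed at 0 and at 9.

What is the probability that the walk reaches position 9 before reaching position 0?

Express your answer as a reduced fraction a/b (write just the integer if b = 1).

Symmetric walk (p = 1/2): the harmonic-function argument gives P(hit 9 before 0 | start at 5) = a/N.
P = 5/9 = 5/9

Answer: 5/9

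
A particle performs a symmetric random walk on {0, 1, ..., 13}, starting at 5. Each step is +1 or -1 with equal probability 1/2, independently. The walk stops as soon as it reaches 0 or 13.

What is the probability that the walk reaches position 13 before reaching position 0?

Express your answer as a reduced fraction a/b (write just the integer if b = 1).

Answer: 5/13

Derivation:
Symmetric walk (p = 1/2): the harmonic-function argument gives P(hit 13 before 0 | start at 5) = a/N.
P = 5/13 = 5/13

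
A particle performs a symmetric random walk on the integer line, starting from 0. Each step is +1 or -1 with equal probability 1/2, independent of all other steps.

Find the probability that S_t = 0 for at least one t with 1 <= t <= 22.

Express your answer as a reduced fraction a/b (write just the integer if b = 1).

Answer: 436109/524288

Derivation:
Count via complement. Let g(t,s) = #length-t paths at position s with S_1..S_t all ≠ 0.
g(t,s) = g(t-1,s-1) + g(t-1,s+1) for s ≠ 0; g(t,0) = 0.
t=0: g(0,0)=1
t=1: g(1,-1)=1 g(1,1)=1
t=2: g(2,-2)=1 g(2,2)=1
t=3: g(3,-3)=1 g(3,-1)=1 g(3,1)=1 g(3,3)=1
t=4: g(4,-4)=1 g(4,-2)=2 g(4,2)=2 g(4,4)=1
t=5: g(5,-5)=1 g(5,-3)=3 g(5,-1)=2 g(5,1)=2 g(5,3)=3 g(5,5)=1
t=6: g(6,-6)=1 g(6,-4)=4 g(6,-2)=5 g(6,2)=5 g(6,4)=4 g(6,6)=1
t=7: g(7,-7)=1 g(7,-5)=5 g(7,-3)=9 g(7,-1)=5 g(7,1)=5 g(7,3)=9 g(7,5)=5 g(7,7)=1
t=8: g(8,-8)=1 g(8,-6)=6 g(8,-4)=14 g(8,-2)=14 g(8,2)=14 g(8,4)=14 g(8,6)=6 g(8,8)=1
t=9: g(9,-9)=1 g(9,-7)=7 g(9,-5)=20 g(9,-3)=28 g(9,-1)=14 g(9,1)=14 g(9,3)=28 g(9,5)=20 g(9,7)=7 g(9,9)=1
t=10: g(10,-10)=1 g(10,-8)=8 g(10,-6)=27 g(10,-4)=48 g(10,-2)=42 g(10,2)=42 g(10,4)=48 g(10,6)=27 g(10,8)=8 g(10,10)=1
t=11: g(11,-11)=1 g(11,-9)=9 g(11,-7)=35 g(11,-5)=75 g(11,-3)=90 g(11,-1)=42 g(11,1)=42 g(11,3)=90 g(11,5)=75 g(11,7)=35 g(11,9)=9 g(11,11)=1
t=12: g(12,-12)=1 g(12,-10)=10 g(12,-8)=44 g(12,-6)=110 g(12,-4)=165 g(12,-2)=132 g(12,2)=132 g(12,4)=165 g(12,6)=110 g(12,8)=44 g(12,10)=10 g(12,12)=1
t=13: g(13,-13)=1 g(13,-11)=11 g(13,-9)=54 g(13,-7)=154 g(13,-5)=275 g(13,-3)=297 g(13,-1)=132 g(13,1)=132 g(13,3)=297 g(13,5)=275 g(13,7)=154 g(13,9)=54 g(13,11)=11 g(13,13)=1
t=14: g(14,-14)=1 g(14,-12)=12 g(14,-10)=65 g(14,-8)=208 g(14,-6)=429 g(14,-4)=572 g(14,-2)=429 g(14,2)=429 g(14,4)=572 g(14,6)=429 g(14,8)=208 g(14,10)=65 g(14,12)=12 g(14,14)=1
t=15: g(15,-15)=1 g(15,-13)=13 g(15,-11)=77 g(15,-9)=273 g(15,-7)=637 g(15,-5)=1001 g(15,-3)=1001 g(15,-1)=429 g(15,1)=429 g(15,3)=1001 g(15,5)=1001 g(15,7)=637 g(15,9)=273 g(15,11)=77 g(15,13)=13 g(15,15)=1
t=16: g(16,-16)=1 g(16,-14)=14 g(16,-12)=90 g(16,-10)=350 g(16,-8)=910 g(16,-6)=1638 g(16,-4)=2002 g(16,-2)=1430 g(16,2)=1430 g(16,4)=2002 g(16,6)=1638 g(16,8)=910 g(16,10)=350 g(16,12)=90 g(16,14)=14 g(16,16)=1
t=17: g(17,-17)=1 g(17,-15)=15 g(17,-13)=104 g(17,-11)=440 g(17,-9)=1260 g(17,-7)=2548 g(17,-5)=3640 g(17,-3)=3432 g(17,-1)=1430 g(17,1)=1430 g(17,3)=3432 g(17,5)=3640 g(17,7)=2548 g(17,9)=1260 g(17,11)=440 g(17,13)=104 g(17,15)=15 g(17,17)=1
t=18: g(18,-18)=1 g(18,-16)=16 g(18,-14)=119 g(18,-12)=544 g(18,-10)=1700 g(18,-8)=3808 g(18,-6)=6188 g(18,-4)=7072 g(18,-2)=4862 g(18,2)=4862 g(18,4)=7072 g(18,6)=6188 g(18,8)=3808 g(18,10)=1700 g(18,12)=544 g(18,14)=119 g(18,16)=16 g(18,18)=1
t=19: g(19,-19)=1 g(19,-17)=17 g(19,-15)=135 g(19,-13)=663 g(19,-11)=2244 g(19,-9)=5508 g(19,-7)=9996 g(19,-5)=13260 g(19,-3)=11934 g(19,-1)=4862 g(19,1)=4862 g(19,3)=11934 g(19,5)=13260 g(19,7)=9996 g(19,9)=5508 g(19,11)=2244 g(19,13)=663 g(19,15)=135 g(19,17)=17 g(19,19)=1
t=20: g(20,-20)=1 g(20,-18)=18 g(20,-16)=152 g(20,-14)=798 g(20,-12)=2907 g(20,-10)=7752 g(20,-8)=15504 g(20,-6)=23256 g(20,-4)=25194 g(20,-2)=16796 g(20,2)=16796 g(20,4)=25194 g(20,6)=23256 g(20,8)=15504 g(20,10)=7752 g(20,12)=2907 g(20,14)=798 g(20,16)=152 g(20,18)=18 g(20,20)=1
t=21: g(21,-21)=1 g(21,-19)=19 g(21,-17)=170 g(21,-15)=950 g(21,-13)=3705 g(21,-11)=10659 g(21,-9)=23256 g(21,-7)=38760 g(21,-5)=48450 g(21,-3)=41990 g(21,-1)=16796 g(21,1)=16796 g(21,3)=41990 g(21,5)=48450 g(21,7)=38760 g(21,9)=23256 g(21,11)=10659 g(21,13)=3705 g(21,15)=950 g(21,17)=170 g(21,19)=19 g(21,21)=1
t=22: g(22,-22)=1 g(22,-20)=20 g(22,-18)=189 g(22,-16)=1120 g(22,-14)=4655 g(22,-12)=14364 g(22,-10)=33915 g(22,-8)=62016 g(22,-6)=87210 g(22,-4)=90440 g(22,-2)=58786 g(22,2)=58786 g(22,4)=90440 g(22,6)=87210 g(22,8)=62016 g(22,10)=33915 g(22,12)=14364 g(22,14)=4655 g(22,16)=1120 g(22,18)=189 g(22,20)=20 g(22,22)=1
Paths never hitting 0: Σ_s g(22,s) = 705432
Paths hitting 0: 2^22 - 705432 = 3488872
P = 3488872/4194304 = 436109/524288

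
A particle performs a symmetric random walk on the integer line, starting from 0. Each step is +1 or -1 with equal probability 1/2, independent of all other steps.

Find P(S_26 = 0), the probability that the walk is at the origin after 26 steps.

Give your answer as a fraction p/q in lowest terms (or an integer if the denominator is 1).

Answer: 1300075/8388608

Derivation:
To return to 0 after 26 steps: need exactly 13 steps of +1 and 13 of -1.
Favorable paths: C(26,13) = 10400600
Total paths: 2^26 = 67108864
P = 10400600/67108864 = 1300075/8388608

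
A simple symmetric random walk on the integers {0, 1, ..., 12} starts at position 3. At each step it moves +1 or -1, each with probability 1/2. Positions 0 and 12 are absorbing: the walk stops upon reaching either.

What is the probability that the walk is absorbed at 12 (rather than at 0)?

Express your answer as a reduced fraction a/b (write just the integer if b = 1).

Answer: 1/4

Derivation:
Symmetric walk (p = 1/2): the harmonic-function argument gives P(hit 12 before 0 | start at 3) = a/N.
P = 3/12 = 1/4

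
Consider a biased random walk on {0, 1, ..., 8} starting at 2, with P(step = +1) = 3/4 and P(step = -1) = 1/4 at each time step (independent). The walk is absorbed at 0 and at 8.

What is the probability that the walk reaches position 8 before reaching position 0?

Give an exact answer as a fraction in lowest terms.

Biased walk: p = 3/4, q = 1/4, r = q/p = 1/3
Gambler's ruin: P(hit 8 before 0 | start at 2) = (1 - r^a)/(1 - r^N)
r^2 = 1/9; r^8 = 1/6561
P = (1 - 1/9) / (1 - 1/6561) = 8/9 / 6560/6561 = 729/820

Answer: 729/820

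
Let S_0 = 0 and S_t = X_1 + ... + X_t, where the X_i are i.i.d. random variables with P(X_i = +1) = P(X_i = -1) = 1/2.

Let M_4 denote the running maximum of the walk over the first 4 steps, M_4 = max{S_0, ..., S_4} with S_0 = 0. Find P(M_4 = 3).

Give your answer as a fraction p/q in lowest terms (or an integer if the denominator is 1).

Let M_4 = max(S_0,...,S_4). Use the reflection principle: for j ≥ 1, #{paths with M_4 ≥ j} = #{S_4 ≥ j} + #{S_4 ≥ j+1}.
By reflection, #{M_4 ≥ 3} = #{S_4 ≥ 3} + #{S_4 ≥ 4} = 1 + 1 = 2.
#{M_4 ≥ 4} = #{S_4 ≥ 4} + #{S_4 ≥ 5} = 1 + 0 = 1.
#{M_4 = 3} = 2 - 1 = 1.
P(M_4 = 3) = 1/16 = 1/16

Answer: 1/16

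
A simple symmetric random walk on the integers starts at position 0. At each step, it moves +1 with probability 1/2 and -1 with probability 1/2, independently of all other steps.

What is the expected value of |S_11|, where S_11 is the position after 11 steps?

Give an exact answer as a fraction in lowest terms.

Answer: 693/256

Derivation:
S_11 takes values m ≡ 1 (mod 2) with |m| ≤ 11; P(S_11=m) = C(11,(11+m)/2)/2^11.
Total paths: 2^11 = 2048
Distribution: P(S=-11)=1/2048, P(S=-9)=11/2048, P(S=-7)=55/2048, P(S=-5)=165/2048, P(S=-3)=330/2048, P(S=-1)=462/2048, P(S=1)=462/2048, P(S=3)=330/2048, P(S=5)=165/2048, P(S=7)=55/2048, P(S=9)=11/2048, P(S=11)=1/2048
E[|S_11|] = Σ_m |m|·P(S_11=m) = 5544/2048 = 693/256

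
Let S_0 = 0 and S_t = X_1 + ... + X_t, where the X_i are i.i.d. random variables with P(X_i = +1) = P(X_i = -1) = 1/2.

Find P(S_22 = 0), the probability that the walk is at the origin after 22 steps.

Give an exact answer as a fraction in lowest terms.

To return to 0 after 22 steps: need exactly 11 steps of +1 and 11 of -1.
Favorable paths: C(22,11) = 705432
Total paths: 2^22 = 4194304
P = 705432/4194304 = 88179/524288

Answer: 88179/524288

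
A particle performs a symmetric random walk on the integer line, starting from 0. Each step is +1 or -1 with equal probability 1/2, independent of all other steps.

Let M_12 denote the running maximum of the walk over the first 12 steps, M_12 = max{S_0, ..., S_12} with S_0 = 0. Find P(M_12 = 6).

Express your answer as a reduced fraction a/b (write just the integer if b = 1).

Let M_12 = max(S_0,...,S_12). Use the reflection principle: for j ≥ 1, #{paths with M_12 ≥ j} = #{S_12 ≥ j} + #{S_12 ≥ j+1}.
By reflection, #{M_12 ≥ 6} = #{S_12 ≥ 6} + #{S_12 ≥ 7} = 299 + 79 = 378.
#{M_12 ≥ 7} = #{S_12 ≥ 7} + #{S_12 ≥ 8} = 79 + 79 = 158.
#{M_12 = 6} = 378 - 158 = 220.
P(M_12 = 6) = 220/4096 = 55/1024

Answer: 55/1024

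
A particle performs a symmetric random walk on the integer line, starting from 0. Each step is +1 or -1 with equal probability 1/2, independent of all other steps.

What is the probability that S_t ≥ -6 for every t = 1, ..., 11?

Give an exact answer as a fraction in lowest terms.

Answer: 1969/2048

Derivation:
Let f(t,s) = #length-t paths at position s with S_1..S_t all ≥ -6.
f(t,s) = f(t-1,s-1) + f(t-1,s+1) for s ≥ -6; f(t,s) = 0 for s < -6.
t=0: f(0,0)=1
t=1: f(1,-1)=1 f(1,1)=1
t=2: f(2,-2)=1 f(2,0)=2 f(2,2)=1
t=3: f(3,-3)=1 f(3,-1)=3 f(3,1)=3 f(3,3)=1
t=4: f(4,-4)=1 f(4,-2)=4 f(4,0)=6 f(4,2)=4 f(4,4)=1
t=5: f(5,-5)=1 f(5,-3)=5 f(5,-1)=10 f(5,1)=10 f(5,3)=5 f(5,5)=1
t=6: f(6,-6)=1 f(6,-4)=6 f(6,-2)=15 f(6,0)=20 f(6,2)=15 f(6,4)=6 f(6,6)=1
t=7: f(7,-5)=7 f(7,-3)=21 f(7,-1)=35 f(7,1)=35 f(7,3)=21 f(7,5)=7 f(7,7)=1
t=8: f(8,-6)=7 f(8,-4)=28 f(8,-2)=56 f(8,0)=70 f(8,2)=56 f(8,4)=28 f(8,6)=8 f(8,8)=1
t=9: f(9,-5)=35 f(9,-3)=84 f(9,-1)=126 f(9,1)=126 f(9,3)=84 f(9,5)=36 f(9,7)=9 f(9,9)=1
t=10: f(10,-6)=35 f(10,-4)=119 f(10,-2)=210 f(10,0)=252 f(10,2)=210 f(10,4)=120 f(10,6)=45 f(10,8)=10 f(10,10)=1
t=11: f(11,-5)=154 f(11,-3)=329 f(11,-1)=462 f(11,1)=462 f(11,3)=330 f(11,5)=165 f(11,7)=55 f(11,9)=11 f(11,11)=1
Σ_s f(11,s) = 1969
P = 1969/2048 = 1969/2048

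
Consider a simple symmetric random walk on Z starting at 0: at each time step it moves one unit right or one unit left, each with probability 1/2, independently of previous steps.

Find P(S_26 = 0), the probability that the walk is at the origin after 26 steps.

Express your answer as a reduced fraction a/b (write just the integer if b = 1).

Answer: 1300075/8388608

Derivation:
To return to 0 after 26 steps: need exactly 13 steps of +1 and 13 of -1.
Favorable paths: C(26,13) = 10400600
Total paths: 2^26 = 67108864
P = 10400600/67108864 = 1300075/8388608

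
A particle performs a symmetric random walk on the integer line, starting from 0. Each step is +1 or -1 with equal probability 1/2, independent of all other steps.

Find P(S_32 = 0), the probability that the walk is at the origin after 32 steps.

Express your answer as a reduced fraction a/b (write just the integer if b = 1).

Answer: 300540195/2147483648

Derivation:
To return to 0 after 32 steps: need exactly 16 steps of +1 and 16 of -1.
Favorable paths: C(32,16) = 601080390
Total paths: 2^32 = 4294967296
P = 601080390/4294967296 = 300540195/2147483648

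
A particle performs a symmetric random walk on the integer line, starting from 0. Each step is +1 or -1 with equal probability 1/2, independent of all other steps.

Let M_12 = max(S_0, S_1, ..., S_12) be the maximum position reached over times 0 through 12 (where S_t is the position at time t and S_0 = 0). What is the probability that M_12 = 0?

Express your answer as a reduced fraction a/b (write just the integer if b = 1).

Let M_12 = max(S_0,...,S_12). Use the reflection principle: for j ≥ 1, #{paths with M_12 ≥ j} = #{S_12 ≥ j} + #{S_12 ≥ j+1}.
P(M_12 ≥ 0) = 1 since S_0 = 0, so #{M_12 ≥ 0} = 4096.
#{M_12 ≥ 1} = #{S_12 ≥ 1} + #{S_12 ≥ 2} = 1586 + 1586 = 3172.
#{M_12 = 0} = 4096 - 3172 = 924.
P(M_12 = 0) = 924/4096 = 231/1024

Answer: 231/1024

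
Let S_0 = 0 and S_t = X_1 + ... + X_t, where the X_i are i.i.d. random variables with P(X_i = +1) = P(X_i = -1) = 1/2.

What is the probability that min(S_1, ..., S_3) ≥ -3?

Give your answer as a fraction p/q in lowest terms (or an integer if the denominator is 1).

Let f(t,s) = #length-t paths at position s with S_1..S_t all ≥ -3.
f(t,s) = f(t-1,s-1) + f(t-1,s+1) for s ≥ -3; f(t,s) = 0 for s < -3.
t=0: f(0,0)=1
t=1: f(1,-1)=1 f(1,1)=1
t=2: f(2,-2)=1 f(2,0)=2 f(2,2)=1
t=3: f(3,-3)=1 f(3,-1)=3 f(3,1)=3 f(3,3)=1
Σ_s f(3,s) = 8
P = 8/8 = 1

Answer: 1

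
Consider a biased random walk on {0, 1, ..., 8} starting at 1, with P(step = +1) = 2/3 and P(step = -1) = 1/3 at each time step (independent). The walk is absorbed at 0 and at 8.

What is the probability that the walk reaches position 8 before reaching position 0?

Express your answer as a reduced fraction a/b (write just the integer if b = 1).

Answer: 128/255

Derivation:
Biased walk: p = 2/3, q = 1/3, r = q/p = 1/2
Gambler's ruin: P(hit 8 before 0 | start at 1) = (1 - r^a)/(1 - r^N)
r^1 = 1/2; r^8 = 1/256
P = (1 - 1/2) / (1 - 1/256) = 1/2 / 255/256 = 128/255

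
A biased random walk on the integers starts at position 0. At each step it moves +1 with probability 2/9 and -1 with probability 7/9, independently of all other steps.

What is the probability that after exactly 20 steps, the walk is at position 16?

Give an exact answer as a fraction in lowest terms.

Answer: 2440560640/12157665459056928801

Derivation:
To reach position 16 after 20 steps: need 18 steps of +1 and 2 steps of -1.
Number of such sequences: C(20,18) = 190
Each has probability (2/9)^18 · (7/9)^2 = 12845056/12157665459056928801
P = 190 · 12845056/12157665459056928801 = 2440560640/12157665459056928801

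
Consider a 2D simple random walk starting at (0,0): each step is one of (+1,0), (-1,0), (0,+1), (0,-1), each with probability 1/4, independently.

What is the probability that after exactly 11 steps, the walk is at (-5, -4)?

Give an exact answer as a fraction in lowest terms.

Let h be the number of horizontal steps (so 11-h are vertical). To end at (-5,-4) need (h-5)/2 right-steps and ((11-h)-4)/2 up-steps.
Sum over h with 5 ≤ h ≤ 7, h ≡ 1 (mod 2), 11-h ≡ 0 (mod 2):
h=5: C(11,5)·C(5,0)·C(6,1) = 462·1·6 = 2772
h=7: C(11,7)·C(7,1)·C(4,0) = 330·7·1 = 2310
Total favorable: 5082
Total paths: 4^11 = 4194304
P = 5082/4194304 = 2541/2097152

Answer: 2541/2097152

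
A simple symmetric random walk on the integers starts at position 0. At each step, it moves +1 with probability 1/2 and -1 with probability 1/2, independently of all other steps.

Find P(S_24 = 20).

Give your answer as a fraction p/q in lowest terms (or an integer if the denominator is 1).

To reach position 20 after 24 steps: need 22 steps of +1 and 2 of -1.
Favorable paths: C(24,22) = 276
Total paths: 2^24 = 16777216
P = 276/16777216 = 69/4194304

Answer: 69/4194304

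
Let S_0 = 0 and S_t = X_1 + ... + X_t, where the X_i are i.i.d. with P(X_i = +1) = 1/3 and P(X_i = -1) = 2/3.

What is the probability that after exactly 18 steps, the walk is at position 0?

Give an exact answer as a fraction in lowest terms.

Answer: 24893440/387420489

Derivation:
To be at 0 after 18 steps: need exactly 9 steps of +1 and 9 of -1.
Number of such sequences: C(18,9) = 48620
Each has probability (1/3)^9 · (2/3)^9 = 512/387420489
P = 48620 · 512/387420489 = 24893440/387420489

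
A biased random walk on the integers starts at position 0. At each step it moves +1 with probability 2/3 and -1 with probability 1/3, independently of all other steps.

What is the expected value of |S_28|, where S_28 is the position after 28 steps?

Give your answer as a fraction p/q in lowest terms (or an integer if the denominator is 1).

S_28 takes values m ≡ 0 (mod 2) with |m| ≤ 28; P(S_28=m) = C(28,(28+m)/2) · (2/3)^((28+m)/2) · (1/3)^((28-m)/2).
Distribution: P(S=-28)=1/22876792454961, P(S=-26)=56/22876792454961, P(S=-24)=56/847288609443, P(S=-22)=2912/2541865828329, P(S=-20)=36400/2541865828329, P(S=-18)=116480/847288609443, P(S=-16)=2679040/2541865828329, P(S=-14)=16839680/2541865828329, P(S=-12)=29469440/847288609443, P(S=-10)=1178777600/7625597484987, P(S=-8)=4479354880/7625597484987, P(S=-6)=1628856320/847288609443, P(S=-4)=13845278720/2541865828329, P(S=-2)=34080686080/2541865828329, P(S=0)=24343347200/847288609443, P(S=2)=136322744320/2541865828329, P(S=4)=221524459520/2541865828329, P(S=6)=104246804480/847288609443, P(S=8)=1146714849280/7625597484987, P(S=10)=1207068262400/7625597484987, P(S=12)=120706826240/847288609443, P(S=14)=275901317120/2541865828329, P(S=16)=175573565440/2541865828329, P(S=18)=30534533120/847288609443, P(S=20)=38168166400/2541865828329, P(S=22)=12213813248/2541865828329, P(S=24)=939524096/847288609443, P(S=26)=3758096384/22876792454961, P(S=28)=268435456/22876792454961
E[|S_28|] = Σ_m |m|·P(S_28=m) = 216578218395532/22876792454961

Answer: 216578218395532/22876792454961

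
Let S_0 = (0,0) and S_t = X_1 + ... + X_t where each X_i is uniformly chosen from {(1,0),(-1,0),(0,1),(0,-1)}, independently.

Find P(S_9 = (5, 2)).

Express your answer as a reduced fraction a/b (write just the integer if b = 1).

Answer: 189/65536

Derivation:
Let h be the number of horizontal steps (so 9-h are vertical). To end at (5,2) need (h+5)/2 right-steps and ((9-h)+2)/2 up-steps.
Sum over h with 5 ≤ h ≤ 7, h ≡ 1 (mod 2), 9-h ≡ 0 (mod 2):
h=5: C(9,5)·C(5,5)·C(4,3) = 126·1·4 = 504
h=7: C(9,7)·C(7,6)·C(2,2) = 36·7·1 = 252
Total favorable: 756
Total paths: 4^9 = 262144
P = 756/262144 = 189/65536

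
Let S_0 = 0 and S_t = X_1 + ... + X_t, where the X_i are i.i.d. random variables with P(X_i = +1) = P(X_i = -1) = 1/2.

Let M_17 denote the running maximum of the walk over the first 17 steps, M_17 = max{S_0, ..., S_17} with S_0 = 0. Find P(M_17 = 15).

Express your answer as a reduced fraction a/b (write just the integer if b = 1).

Let M_17 = max(S_0,...,S_17). Use the reflection principle: for j ≥ 1, #{paths with M_17 ≥ j} = #{S_17 ≥ j} + #{S_17 ≥ j+1}.
By reflection, #{M_17 ≥ 15} = #{S_17 ≥ 15} + #{S_17 ≥ 16} = 18 + 1 = 19.
#{M_17 ≥ 16} = #{S_17 ≥ 16} + #{S_17 ≥ 17} = 1 + 1 = 2.
#{M_17 = 15} = 19 - 2 = 17.
P(M_17 = 15) = 17/131072 = 17/131072

Answer: 17/131072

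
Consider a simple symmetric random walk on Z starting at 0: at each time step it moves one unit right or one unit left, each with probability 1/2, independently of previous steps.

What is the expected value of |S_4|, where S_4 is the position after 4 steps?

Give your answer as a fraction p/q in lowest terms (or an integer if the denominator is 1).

S_4 takes values m ≡ 0 (mod 2) with |m| ≤ 4; P(S_4=m) = C(4,(4+m)/2)/2^4.
Total paths: 2^4 = 16
Distribution: P(S=-4)=1/16, P(S=-2)=4/16, P(S=0)=6/16, P(S=2)=4/16, P(S=4)=1/16
E[|S_4|] = Σ_m |m|·P(S_4=m) = 24/16 = 3/2

Answer: 3/2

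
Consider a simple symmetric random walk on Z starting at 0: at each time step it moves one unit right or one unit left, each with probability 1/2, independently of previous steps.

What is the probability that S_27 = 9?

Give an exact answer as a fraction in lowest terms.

Answer: 4686825/134217728

Derivation:
To reach position 9 after 27 steps: need 18 steps of +1 and 9 of -1.
Favorable paths: C(27,18) = 4686825
Total paths: 2^27 = 134217728
P = 4686825/134217728 = 4686825/134217728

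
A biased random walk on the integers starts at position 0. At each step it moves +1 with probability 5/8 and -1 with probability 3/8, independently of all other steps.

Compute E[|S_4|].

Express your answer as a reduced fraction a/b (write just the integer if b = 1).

S_4 takes values m ≡ 0 (mod 2) with |m| ≤ 4; P(S_4=m) = C(4,(4+m)/2) · (5/8)^((4+m)/2) · (3/8)^((4-m)/2).
Distribution: P(S=-4)=81/4096, P(S=-2)=135/1024, P(S=0)=675/2048, P(S=2)=375/1024, P(S=4)=625/4096
E[|S_4|] = Σ_m |m|·P(S_4=m) = 863/512

Answer: 863/512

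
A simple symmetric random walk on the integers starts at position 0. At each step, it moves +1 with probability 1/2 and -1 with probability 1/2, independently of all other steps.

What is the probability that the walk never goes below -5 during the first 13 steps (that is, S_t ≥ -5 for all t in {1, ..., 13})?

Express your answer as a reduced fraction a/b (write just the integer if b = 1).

Answer: 1859/2048

Derivation:
Let f(t,s) = #length-t paths at position s with S_1..S_t all ≥ -5.
f(t,s) = f(t-1,s-1) + f(t-1,s+1) for s ≥ -5; f(t,s) = 0 for s < -5.
t=0: f(0,0)=1
t=1: f(1,-1)=1 f(1,1)=1
t=2: f(2,-2)=1 f(2,0)=2 f(2,2)=1
t=3: f(3,-3)=1 f(3,-1)=3 f(3,1)=3 f(3,3)=1
t=4: f(4,-4)=1 f(4,-2)=4 f(4,0)=6 f(4,2)=4 f(4,4)=1
t=5: f(5,-5)=1 f(5,-3)=5 f(5,-1)=10 f(5,1)=10 f(5,3)=5 f(5,5)=1
t=6: f(6,-4)=6 f(6,-2)=15 f(6,0)=20 f(6,2)=15 f(6,4)=6 f(6,6)=1
t=7: f(7,-5)=6 f(7,-3)=21 f(7,-1)=35 f(7,1)=35 f(7,3)=21 f(7,5)=7 f(7,7)=1
t=8: f(8,-4)=27 f(8,-2)=56 f(8,0)=70 f(8,2)=56 f(8,4)=28 f(8,6)=8 f(8,8)=1
t=9: f(9,-5)=27 f(9,-3)=83 f(9,-1)=126 f(9,1)=126 f(9,3)=84 f(9,5)=36 f(9,7)=9 f(9,9)=1
t=10: f(10,-4)=110 f(10,-2)=209 f(10,0)=252 f(10,2)=210 f(10,4)=120 f(10,6)=45 f(10,8)=10 f(10,10)=1
t=11: f(11,-5)=110 f(11,-3)=319 f(11,-1)=461 f(11,1)=462 f(11,3)=330 f(11,5)=165 f(11,7)=55 f(11,9)=11 f(11,11)=1
t=12: f(12,-4)=429 f(12,-2)=780 f(12,0)=923 f(12,2)=792 f(12,4)=495 f(12,6)=220 f(12,8)=66 f(12,10)=12 f(12,12)=1
t=13: f(13,-5)=429 f(13,-3)=1209 f(13,-1)=1703 f(13,1)=1715 f(13,3)=1287 f(13,5)=715 f(13,7)=286 f(13,9)=78 f(13,11)=13 f(13,13)=1
Σ_s f(13,s) = 7436
P = 7436/8192 = 1859/2048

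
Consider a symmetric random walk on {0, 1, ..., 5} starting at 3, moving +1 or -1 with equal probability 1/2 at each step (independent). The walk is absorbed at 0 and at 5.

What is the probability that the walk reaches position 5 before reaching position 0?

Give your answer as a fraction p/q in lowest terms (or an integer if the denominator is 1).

Answer: 3/5

Derivation:
Symmetric walk (p = 1/2): the harmonic-function argument gives P(hit 5 before 0 | start at 3) = a/N.
P = 3/5 = 3/5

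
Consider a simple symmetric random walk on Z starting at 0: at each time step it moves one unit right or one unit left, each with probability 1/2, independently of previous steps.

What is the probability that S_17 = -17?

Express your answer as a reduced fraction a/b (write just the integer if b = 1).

Answer: 1/131072

Derivation:
To reach position -17 after 17 steps: need 0 steps of +1 and 17 of -1.
Favorable paths: C(17,0) = 1
Total paths: 2^17 = 131072
P = 1/131072 = 1/131072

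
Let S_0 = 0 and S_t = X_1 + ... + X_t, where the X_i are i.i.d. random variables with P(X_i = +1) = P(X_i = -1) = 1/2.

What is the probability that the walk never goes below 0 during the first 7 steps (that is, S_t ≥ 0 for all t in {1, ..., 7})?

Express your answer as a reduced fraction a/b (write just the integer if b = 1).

Answer: 35/128

Derivation:
Let f(t,s) = #length-t paths at position s with S_1..S_t all ≥ 0.
f(t,s) = f(t-1,s-1) + f(t-1,s+1) for s ≥ 0; f(t,s) = 0 for s < 0.
t=0: f(0,0)=1
t=1: f(1,1)=1
t=2: f(2,0)=1 f(2,2)=1
t=3: f(3,1)=2 f(3,3)=1
t=4: f(4,0)=2 f(4,2)=3 f(4,4)=1
t=5: f(5,1)=5 f(5,3)=4 f(5,5)=1
t=6: f(6,0)=5 f(6,2)=9 f(6,4)=5 f(6,6)=1
t=7: f(7,1)=14 f(7,3)=14 f(7,5)=6 f(7,7)=1
Σ_s f(7,s) = 35
P = 35/128 = 35/128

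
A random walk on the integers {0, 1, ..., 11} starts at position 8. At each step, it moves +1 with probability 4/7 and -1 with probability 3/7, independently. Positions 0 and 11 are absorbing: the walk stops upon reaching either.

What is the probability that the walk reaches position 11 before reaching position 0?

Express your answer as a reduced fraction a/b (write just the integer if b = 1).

Biased walk: p = 4/7, q = 3/7, r = q/p = 3/4
Gambler's ruin: P(hit 11 before 0 | start at 8) = (1 - r^a)/(1 - r^N)
r^8 = 6561/65536; r^11 = 177147/4194304
P = (1 - 6561/65536) / (1 - 177147/4194304) = 58975/65536 / 4017157/4194304 = 3774400/4017157

Answer: 3774400/4017157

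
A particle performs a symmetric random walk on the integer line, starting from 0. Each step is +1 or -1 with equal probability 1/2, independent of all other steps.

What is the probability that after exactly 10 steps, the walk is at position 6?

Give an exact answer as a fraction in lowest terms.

To reach position 6 after 10 steps: need 8 steps of +1 and 2 of -1.
Favorable paths: C(10,8) = 45
Total paths: 2^10 = 1024
P = 45/1024 = 45/1024

Answer: 45/1024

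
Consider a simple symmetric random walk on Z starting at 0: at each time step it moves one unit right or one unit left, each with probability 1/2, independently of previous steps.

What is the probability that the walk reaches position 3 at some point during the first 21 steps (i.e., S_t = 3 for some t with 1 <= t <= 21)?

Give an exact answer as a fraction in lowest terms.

Count via complement. Let g(t,s) = #length-t paths at position s with S_1..S_t all ≠ 3.
g(t,s) = g(t-1,s-1) + g(t-1,s+1) for s ≠ 3; g(t,3) = 0.
t=0: g(0,0)=1
t=1: g(1,-1)=1 g(1,1)=1
t=2: g(2,-2)=1 g(2,0)=2 g(2,2)=1
t=3: g(3,-3)=1 g(3,-1)=3 g(3,1)=3
t=4: g(4,-4)=1 g(4,-2)=4 g(4,0)=6 g(4,2)=3
t=5: g(5,-5)=1 g(5,-3)=5 g(5,-1)=10 g(5,1)=9
t=6: g(6,-6)=1 g(6,-4)=6 g(6,-2)=15 g(6,0)=19 g(6,2)=9
t=7: g(7,-7)=1 g(7,-5)=7 g(7,-3)=21 g(7,-1)=34 g(7,1)=28
t=8: g(8,-8)=1 g(8,-6)=8 g(8,-4)=28 g(8,-2)=55 g(8,0)=62 g(8,2)=28
t=9: g(9,-9)=1 g(9,-7)=9 g(9,-5)=36 g(9,-3)=83 g(9,-1)=117 g(9,1)=90
t=10: g(10,-10)=1 g(10,-8)=10 g(10,-6)=45 g(10,-4)=119 g(10,-2)=200 g(10,0)=207 g(10,2)=90
t=11: g(11,-11)=1 g(11,-9)=11 g(11,-7)=55 g(11,-5)=164 g(11,-3)=319 g(11,-1)=407 g(11,1)=297
t=12: g(12,-12)=1 g(12,-10)=12 g(12,-8)=66 g(12,-6)=219 g(12,-4)=483 g(12,-2)=726 g(12,0)=704 g(12,2)=297
t=13: g(13,-13)=1 g(13,-11)=13 g(13,-9)=78 g(13,-7)=285 g(13,-5)=702 g(13,-3)=1209 g(13,-1)=1430 g(13,1)=1001
t=14: g(14,-14)=1 g(14,-12)=14 g(14,-10)=91 g(14,-8)=363 g(14,-6)=987 g(14,-4)=1911 g(14,-2)=2639 g(14,0)=2431 g(14,2)=1001
t=15: g(15,-15)=1 g(15,-13)=15 g(15,-11)=105 g(15,-9)=454 g(15,-7)=1350 g(15,-5)=2898 g(15,-3)=4550 g(15,-1)=5070 g(15,1)=3432
t=16: g(16,-16)=1 g(16,-14)=16 g(16,-12)=120 g(16,-10)=559 g(16,-8)=1804 g(16,-6)=4248 g(16,-4)=7448 g(16,-2)=9620 g(16,0)=8502 g(16,2)=3432
t=17: g(17,-17)=1 g(17,-15)=17 g(17,-13)=136 g(17,-11)=679 g(17,-9)=2363 g(17,-7)=6052 g(17,-5)=11696 g(17,-3)=17068 g(17,-1)=18122 g(17,1)=11934
t=18: g(18,-18)=1 g(18,-16)=18 g(18,-14)=153 g(18,-12)=815 g(18,-10)=3042 g(18,-8)=8415 g(18,-6)=17748 g(18,-4)=28764 g(18,-2)=35190 g(18,0)=30056 g(18,2)=11934
t=19: g(19,-19)=1 g(19,-17)=19 g(19,-15)=171 g(19,-13)=968 g(19,-11)=3857 g(19,-9)=11457 g(19,-7)=26163 g(19,-5)=46512 g(19,-3)=63954 g(19,-1)=65246 g(19,1)=41990
t=20: g(20,-20)=1 g(20,-18)=20 g(20,-16)=190 g(20,-14)=1139 g(20,-12)=4825 g(20,-10)=15314 g(20,-8)=37620 g(20,-6)=72675 g(20,-4)=110466 g(20,-2)=129200 g(20,0)=107236 g(20,2)=41990
t=21: g(21,-21)=1 g(21,-19)=21 g(21,-17)=210 g(21,-15)=1329 g(21,-13)=5964 g(21,-11)=20139 g(21,-9)=52934 g(21,-7)=110295 g(21,-5)=183141 g(21,-3)=239666 g(21,-1)=236436 g(21,1)=149226
Paths never hitting 3: Σ_s g(21,s) = 999362
Paths hitting 3: 2^21 - 999362 = 1097790
P = 1097790/2097152 = 548895/1048576

Answer: 548895/1048576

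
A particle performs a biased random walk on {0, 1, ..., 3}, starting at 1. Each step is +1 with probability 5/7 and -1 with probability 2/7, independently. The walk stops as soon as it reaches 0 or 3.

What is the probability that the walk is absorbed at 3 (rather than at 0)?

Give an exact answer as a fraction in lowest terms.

Biased walk: p = 5/7, q = 2/7, r = q/p = 2/5
Gambler's ruin: P(hit 3 before 0 | start at 1) = (1 - r^a)/(1 - r^N)
r^1 = 2/5; r^3 = 8/125
P = (1 - 2/5) / (1 - 8/125) = 3/5 / 117/125 = 25/39

Answer: 25/39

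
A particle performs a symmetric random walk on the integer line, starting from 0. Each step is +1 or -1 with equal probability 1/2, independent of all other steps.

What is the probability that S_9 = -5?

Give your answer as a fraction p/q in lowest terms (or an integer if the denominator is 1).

Answer: 9/128

Derivation:
To reach position -5 after 9 steps: need 2 steps of +1 and 7 of -1.
Favorable paths: C(9,2) = 36
Total paths: 2^9 = 512
P = 36/512 = 9/128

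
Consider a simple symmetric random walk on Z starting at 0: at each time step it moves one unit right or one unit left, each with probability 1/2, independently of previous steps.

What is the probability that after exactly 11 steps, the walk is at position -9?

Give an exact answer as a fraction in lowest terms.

To reach position -9 after 11 steps: need 1 step of +1 and 10 of -1.
Favorable paths: C(11,1) = 11
Total paths: 2^11 = 2048
P = 11/2048 = 11/2048

Answer: 11/2048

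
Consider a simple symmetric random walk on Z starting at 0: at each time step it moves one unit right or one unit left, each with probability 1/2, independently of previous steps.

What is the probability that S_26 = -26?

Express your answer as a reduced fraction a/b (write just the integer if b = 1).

To reach position -26 after 26 steps: need 0 steps of +1 and 26 of -1.
Favorable paths: C(26,0) = 1
Total paths: 2^26 = 67108864
P = 1/67108864 = 1/67108864

Answer: 1/67108864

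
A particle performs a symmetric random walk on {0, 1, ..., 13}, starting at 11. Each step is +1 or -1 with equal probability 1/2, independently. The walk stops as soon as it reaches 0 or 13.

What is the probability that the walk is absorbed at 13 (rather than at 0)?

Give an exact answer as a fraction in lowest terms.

Symmetric walk (p = 1/2): the harmonic-function argument gives P(hit 13 before 0 | start at 11) = a/N.
P = 11/13 = 11/13

Answer: 11/13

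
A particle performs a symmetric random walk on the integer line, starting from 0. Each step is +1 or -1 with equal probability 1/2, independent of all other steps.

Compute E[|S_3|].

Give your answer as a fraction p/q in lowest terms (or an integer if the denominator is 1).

Answer: 3/2

Derivation:
S_3 takes values m ≡ 1 (mod 2) with |m| ≤ 3; P(S_3=m) = C(3,(3+m)/2)/2^3.
Total paths: 2^3 = 8
Distribution: P(S=-3)=1/8, P(S=-1)=3/8, P(S=1)=3/8, P(S=3)=1/8
E[|S_3|] = Σ_m |m|·P(S_3=m) = 12/8 = 3/2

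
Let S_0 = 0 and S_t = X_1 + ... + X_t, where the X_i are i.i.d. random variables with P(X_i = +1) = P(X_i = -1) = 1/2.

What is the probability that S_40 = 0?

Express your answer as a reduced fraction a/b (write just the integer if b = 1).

To return to 0 after 40 steps: need exactly 20 steps of +1 and 20 of -1.
Favorable paths: C(40,20) = 137846528820
Total paths: 2^40 = 1099511627776
P = 137846528820/1099511627776 = 34461632205/274877906944

Answer: 34461632205/274877906944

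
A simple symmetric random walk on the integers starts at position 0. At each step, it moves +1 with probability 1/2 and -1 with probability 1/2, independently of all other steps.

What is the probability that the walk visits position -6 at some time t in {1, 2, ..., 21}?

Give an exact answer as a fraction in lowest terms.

Count via complement. Let g(t,s) = #length-t paths at position s with S_1..S_t all ≠ -6.
g(t,s) = g(t-1,s-1) + g(t-1,s+1) for s ≠ -6; g(t,-6) = 0.
t=0: g(0,0)=1
t=1: g(1,-1)=1 g(1,1)=1
t=2: g(2,-2)=1 g(2,0)=2 g(2,2)=1
t=3: g(3,-3)=1 g(3,-1)=3 g(3,1)=3 g(3,3)=1
t=4: g(4,-4)=1 g(4,-2)=4 g(4,0)=6 g(4,2)=4 g(4,4)=1
t=5: g(5,-5)=1 g(5,-3)=5 g(5,-1)=10 g(5,1)=10 g(5,3)=5 g(5,5)=1
t=6: g(6,-4)=6 g(6,-2)=15 g(6,0)=20 g(6,2)=15 g(6,4)=6 g(6,6)=1
t=7: g(7,-5)=6 g(7,-3)=21 g(7,-1)=35 g(7,1)=35 g(7,3)=21 g(7,5)=7 g(7,7)=1
t=8: g(8,-4)=27 g(8,-2)=56 g(8,0)=70 g(8,2)=56 g(8,4)=28 g(8,6)=8 g(8,8)=1
t=9: g(9,-5)=27 g(9,-3)=83 g(9,-1)=126 g(9,1)=126 g(9,3)=84 g(9,5)=36 g(9,7)=9 g(9,9)=1
t=10: g(10,-4)=110 g(10,-2)=209 g(10,0)=252 g(10,2)=210 g(10,4)=120 g(10,6)=45 g(10,8)=10 g(10,10)=1
t=11: g(11,-5)=110 g(11,-3)=319 g(11,-1)=461 g(11,1)=462 g(11,3)=330 g(11,5)=165 g(11,7)=55 g(11,9)=11 g(11,11)=1
t=12: g(12,-4)=429 g(12,-2)=780 g(12,0)=923 g(12,2)=792 g(12,4)=495 g(12,6)=220 g(12,8)=66 g(12,10)=12 g(12,12)=1
t=13: g(13,-5)=429 g(13,-3)=1209 g(13,-1)=1703 g(13,1)=1715 g(13,3)=1287 g(13,5)=715 g(13,7)=286 g(13,9)=78 g(13,11)=13 g(13,13)=1
t=14: g(14,-4)=1638 g(14,-2)=2912 g(14,0)=3418 g(14,2)=3002 g(14,4)=2002 g(14,6)=1001 g(14,8)=364 g(14,10)=91 g(14,12)=14 g(14,14)=1
t=15: g(15,-5)=1638 g(15,-3)=4550 g(15,-1)=6330 g(15,1)=6420 g(15,3)=5004 g(15,5)=3003 g(15,7)=1365 g(15,9)=455 g(15,11)=105 g(15,13)=15 g(15,15)=1
t=16: g(16,-4)=6188 g(16,-2)=10880 g(16,0)=12750 g(16,2)=11424 g(16,4)=8007 g(16,6)=4368 g(16,8)=1820 g(16,10)=560 g(16,12)=120 g(16,14)=16 g(16,16)=1
t=17: g(17,-5)=6188 g(17,-3)=17068 g(17,-1)=23630 g(17,1)=24174 g(17,3)=19431 g(17,5)=12375 g(17,7)=6188 g(17,9)=2380 g(17,11)=680 g(17,13)=136 g(17,15)=17 g(17,17)=1
t=18: g(18,-4)=23256 g(18,-2)=40698 g(18,0)=47804 g(18,2)=43605 g(18,4)=31806 g(18,6)=18563 g(18,8)=8568 g(18,10)=3060 g(18,12)=816 g(18,14)=153 g(18,16)=18 g(18,18)=1
t=19: g(19,-5)=23256 g(19,-3)=63954 g(19,-1)=88502 g(19,1)=91409 g(19,3)=75411 g(19,5)=50369 g(19,7)=27131 g(19,9)=11628 g(19,11)=3876 g(19,13)=969 g(19,15)=171 g(19,17)=19 g(19,19)=1
t=20: g(20,-4)=87210 g(20,-2)=152456 g(20,0)=179911 g(20,2)=166820 g(20,4)=125780 g(20,6)=77500 g(20,8)=38759 g(20,10)=15504 g(20,12)=4845 g(20,14)=1140 g(20,16)=190 g(20,18)=20 g(20,20)=1
t=21: g(21,-5)=87210 g(21,-3)=239666 g(21,-1)=332367 g(21,1)=346731 g(21,3)=292600 g(21,5)=203280 g(21,7)=116259 g(21,9)=54263 g(21,11)=20349 g(21,13)=5985 g(21,15)=1330 g(21,17)=210 g(21,19)=21 g(21,21)=1
Paths never hitting -6: Σ_s g(21,s) = 1700272
Paths hitting -6: 2^21 - 1700272 = 396880
P = 396880/2097152 = 24805/131072

Answer: 24805/131072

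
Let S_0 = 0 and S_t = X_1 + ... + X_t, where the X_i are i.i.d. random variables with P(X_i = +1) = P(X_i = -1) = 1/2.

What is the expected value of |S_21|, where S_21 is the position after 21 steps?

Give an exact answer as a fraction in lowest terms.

Answer: 969969/262144

Derivation:
S_21 takes values m ≡ 1 (mod 2) with |m| ≤ 21; P(S_21=m) = C(21,(21+m)/2)/2^21.
Total paths: 2^21 = 2097152
Distribution: P(S=-21)=1/2097152, P(S=-19)=21/2097152, P(S=-17)=210/2097152, P(S=-15)=1330/2097152, P(S=-13)=5985/2097152, P(S=-11)=20349/2097152, P(S=-9)=54264/2097152, P(S=-7)=116280/2097152, P(S=-5)=203490/2097152, P(S=-3)=293930/2097152, P(S=-1)=352716/2097152, P(S=1)=352716/2097152, P(S=3)=293930/2097152, P(S=5)=203490/2097152, P(S=7)=116280/2097152, P(S=9)=54264/2097152, P(S=11)=20349/2097152, P(S=13)=5985/2097152, P(S=15)=1330/2097152, P(S=17)=210/2097152, P(S=19)=21/2097152, P(S=21)=1/2097152
E[|S_21|] = Σ_m |m|·P(S_21=m) = 7759752/2097152 = 969969/262144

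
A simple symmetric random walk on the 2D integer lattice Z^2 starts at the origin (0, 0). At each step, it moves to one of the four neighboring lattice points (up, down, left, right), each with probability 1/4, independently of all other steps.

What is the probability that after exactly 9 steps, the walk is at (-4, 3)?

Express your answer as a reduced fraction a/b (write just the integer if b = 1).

Let h be the number of horizontal steps (so 9-h are vertical). To end at (-4,3) need (h-4)/2 right-steps and ((9-h)+3)/2 up-steps.
Sum over h with 4 ≤ h ≤ 6, h ≡ 0 (mod 2), 9-h ≡ 1 (mod 2):
h=4: C(9,4)·C(4,0)·C(5,4) = 126·1·5 = 630
h=6: C(9,6)·C(6,1)·C(3,3) = 84·6·1 = 504
Total favorable: 1134
Total paths: 4^9 = 262144
P = 1134/262144 = 567/131072

Answer: 567/131072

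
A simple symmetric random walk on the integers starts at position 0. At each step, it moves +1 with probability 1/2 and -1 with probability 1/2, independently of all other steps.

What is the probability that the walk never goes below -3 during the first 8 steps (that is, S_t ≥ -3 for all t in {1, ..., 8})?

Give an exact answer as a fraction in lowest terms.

Let f(t,s) = #length-t paths at position s with S_1..S_t all ≥ -3.
f(t,s) = f(t-1,s-1) + f(t-1,s+1) for s ≥ -3; f(t,s) = 0 for s < -3.
t=0: f(0,0)=1
t=1: f(1,-1)=1 f(1,1)=1
t=2: f(2,-2)=1 f(2,0)=2 f(2,2)=1
t=3: f(3,-3)=1 f(3,-1)=3 f(3,1)=3 f(3,3)=1
t=4: f(4,-2)=4 f(4,0)=6 f(4,2)=4 f(4,4)=1
t=5: f(5,-3)=4 f(5,-1)=10 f(5,1)=10 f(5,3)=5 f(5,5)=1
t=6: f(6,-2)=14 f(6,0)=20 f(6,2)=15 f(6,4)=6 f(6,6)=1
t=7: f(7,-3)=14 f(7,-1)=34 f(7,1)=35 f(7,3)=21 f(7,5)=7 f(7,7)=1
t=8: f(8,-2)=48 f(8,0)=69 f(8,2)=56 f(8,4)=28 f(8,6)=8 f(8,8)=1
Σ_s f(8,s) = 210
P = 210/256 = 105/128

Answer: 105/128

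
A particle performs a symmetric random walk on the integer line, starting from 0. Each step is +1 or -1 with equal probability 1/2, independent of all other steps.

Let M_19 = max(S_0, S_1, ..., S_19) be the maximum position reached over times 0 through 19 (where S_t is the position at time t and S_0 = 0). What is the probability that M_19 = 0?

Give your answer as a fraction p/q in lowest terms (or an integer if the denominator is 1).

Answer: 46189/262144

Derivation:
Let M_19 = max(S_0,...,S_19). Use the reflection principle: for j ≥ 1, #{paths with M_19 ≥ j} = #{S_19 ≥ j} + #{S_19 ≥ j+1}.
P(M_19 ≥ 0) = 1 since S_0 = 0, so #{M_19 ≥ 0} = 524288.
#{M_19 ≥ 1} = #{S_19 ≥ 1} + #{S_19 ≥ 2} = 262144 + 169766 = 431910.
#{M_19 = 0} = 524288 - 431910 = 92378.
P(M_19 = 0) = 92378/524288 = 46189/262144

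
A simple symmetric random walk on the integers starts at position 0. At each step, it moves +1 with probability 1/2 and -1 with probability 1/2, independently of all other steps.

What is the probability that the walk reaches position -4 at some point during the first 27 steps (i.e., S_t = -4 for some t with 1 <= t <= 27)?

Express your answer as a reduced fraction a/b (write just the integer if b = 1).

Count via complement. Let g(t,s) = #length-t paths at position s with S_1..S_t all ≠ -4.
g(t,s) = g(t-1,s-1) + g(t-1,s+1) for s ≠ -4; g(t,-4) = 0.
t=0: g(0,0)=1
t=1: g(1,-1)=1 g(1,1)=1
t=2: g(2,-2)=1 g(2,0)=2 g(2,2)=1
t=3: g(3,-3)=1 g(3,-1)=3 g(3,1)=3 g(3,3)=1
t=4: g(4,-2)=4 g(4,0)=6 g(4,2)=4 g(4,4)=1
t=5: g(5,-3)=4 g(5,-1)=10 g(5,1)=10 g(5,3)=5 g(5,5)=1
t=6: g(6,-2)=14 g(6,0)=20 g(6,2)=15 g(6,4)=6 g(6,6)=1
t=7: g(7,-3)=14 g(7,-1)=34 g(7,1)=35 g(7,3)=21 g(7,5)=7 g(7,7)=1
t=8: g(8,-2)=48 g(8,0)=69 g(8,2)=56 g(8,4)=28 g(8,6)=8 g(8,8)=1
t=9: g(9,-3)=48 g(9,-1)=117 g(9,1)=125 g(9,3)=84 g(9,5)=36 g(9,7)=9 g(9,9)=1
t=10: g(10,-2)=165 g(10,0)=242 g(10,2)=209 g(10,4)=120 g(10,6)=45 g(10,8)=10 g(10,10)=1
t=11: g(11,-3)=165 g(11,-1)=407 g(11,1)=451 g(11,3)=329 g(11,5)=165 g(11,7)=55 g(11,9)=11 g(11,11)=1
t=12: g(12,-2)=572 g(12,0)=858 g(12,2)=780 g(12,4)=494 g(12,6)=220 g(12,8)=66 g(12,10)=12 g(12,12)=1
t=13: g(13,-3)=572 g(13,-1)=1430 g(13,1)=1638 g(13,3)=1274 g(13,5)=714 g(13,7)=286 g(13,9)=78 g(13,11)=13 g(13,13)=1
t=14: g(14,-2)=2002 g(14,0)=3068 g(14,2)=2912 g(14,4)=1988 g(14,6)=1000 g(14,8)=364 g(14,10)=91 g(14,12)=14 g(14,14)=1
t=15: g(15,-3)=2002 g(15,-1)=5070 g(15,1)=5980 g(15,3)=4900 g(15,5)=2988 g(15,7)=1364 g(15,9)=455 g(15,11)=105 g(15,13)=15 g(15,15)=1
t=16: g(16,-2)=7072 g(16,0)=11050 g(16,2)=10880 g(16,4)=7888 g(16,6)=4352 g(16,8)=1819 g(16,10)=560 g(16,12)=120 g(16,14)=16 g(16,16)=1
t=17: g(17,-3)=7072 g(17,-1)=18122 g(17,1)=21930 g(17,3)=18768 g(17,5)=12240 g(17,7)=6171 g(17,9)=2379 g(17,11)=680 g(17,13)=136 g(17,15)=17 g(17,17)=1
t=18: g(18,-2)=25194 g(18,0)=40052 g(18,2)=40698 g(18,4)=31008 g(18,6)=18411 g(18,8)=8550 g(18,10)=3059 g(18,12)=816 g(18,14)=153 g(18,16)=18 g(18,18)=1
t=19: g(19,-3)=25194 g(19,-1)=65246 g(19,1)=80750 g(19,3)=71706 g(19,5)=49419 g(19,7)=26961 g(19,9)=11609 g(19,11)=3875 g(19,13)=969 g(19,15)=171 g(19,17)=19 g(19,19)=1
t=20: g(20,-2)=90440 g(20,0)=145996 g(20,2)=152456 g(20,4)=121125 g(20,6)=76380 g(20,8)=38570 g(20,10)=15484 g(20,12)=4844 g(20,14)=1140 g(20,16)=190 g(20,18)=20 g(20,20)=1
t=21: g(21,-3)=90440 g(21,-1)=236436 g(21,1)=298452 g(21,3)=273581 g(21,5)=197505 g(21,7)=114950 g(21,9)=54054 g(21,11)=20328 g(21,13)=5984 g(21,15)=1330 g(21,17)=210 g(21,19)=21 g(21,21)=1
t=22: g(22,-2)=326876 g(22,0)=534888 g(22,2)=572033 g(22,4)=471086 g(22,6)=312455 g(22,8)=169004 g(22,10)=74382 g(22,12)=26312 g(22,14)=7314 g(22,16)=1540 g(22,18)=231 g(22,20)=22 g(22,22)=1
t=23: g(23,-3)=326876 g(23,-1)=861764 g(23,1)=1106921 g(23,3)=1043119 g(23,5)=783541 g(23,7)=481459 g(23,9)=243386 g(23,11)=100694 g(23,13)=33626 g(23,15)=8854 g(23,17)=1771 g(23,19)=253 g(23,21)=23 g(23,23)=1
t=24: g(24,-2)=1188640 g(24,0)=1968685 g(24,2)=2150040 g(24,4)=1826660 g(24,6)=1265000 g(24,8)=724845 g(24,10)=344080 g(24,12)=134320 g(24,14)=42480 g(24,16)=10625 g(24,18)=2024 g(24,20)=276 g(24,22)=24 g(24,24)=1
t=25: g(25,-3)=1188640 g(25,-1)=3157325 g(25,1)=4118725 g(25,3)=3976700 g(25,5)=3091660 g(25,7)=1989845 g(25,9)=1068925 g(25,11)=478400 g(25,13)=176800 g(25,15)=53105 g(25,17)=12649 g(25,19)=2300 g(25,21)=300 g(25,23)=25 g(25,25)=1
t=26: g(26,-2)=4345965 g(26,0)=7276050 g(26,2)=8095425 g(26,4)=7068360 g(26,6)=5081505 g(26,8)=3058770 g(26,10)=1547325 g(26,12)=655200 g(26,14)=229905 g(26,16)=65754 g(26,18)=14949 g(26,20)=2600 g(26,22)=325 g(26,24)=26 g(26,26)=1
t=27: g(27,-3)=4345965 g(27,-1)=11622015 g(27,1)=15371475 g(27,3)=15163785 g(27,5)=12149865 g(27,7)=8140275 g(27,9)=4606095 g(27,11)=2202525 g(27,13)=885105 g(27,15)=295659 g(27,17)=80703 g(27,19)=17549 g(27,21)=2925 g(27,23)=351 g(27,25)=27 g(27,27)=1
Paths never hitting -4: Σ_s g(27,s) = 74884320
Paths hitting -4: 2^27 - 74884320 = 59333408
P = 59333408/134217728 = 1854169/4194304

Answer: 1854169/4194304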